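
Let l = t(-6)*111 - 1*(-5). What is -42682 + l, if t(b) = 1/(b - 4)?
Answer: -426881/10 ≈ -42688.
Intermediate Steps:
t(b) = 1/(-4 + b)
l = -61/10 (l = 111/(-4 - 6) - 1*(-5) = 111/(-10) + 5 = -1/10*111 + 5 = -111/10 + 5 = -61/10 ≈ -6.1000)
-42682 + l = -42682 - 61/10 = -426881/10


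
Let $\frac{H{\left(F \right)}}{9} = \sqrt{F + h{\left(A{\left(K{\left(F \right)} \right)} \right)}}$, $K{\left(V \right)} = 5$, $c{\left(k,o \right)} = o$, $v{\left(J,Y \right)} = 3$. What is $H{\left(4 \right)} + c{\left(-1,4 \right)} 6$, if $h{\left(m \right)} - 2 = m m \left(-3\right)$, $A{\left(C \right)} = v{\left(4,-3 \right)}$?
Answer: $24 + 9 i \sqrt{21} \approx 24.0 + 41.243 i$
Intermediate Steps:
$A{\left(C \right)} = 3$
$h{\left(m \right)} = 2 - 3 m^{2}$ ($h{\left(m \right)} = 2 + m m \left(-3\right) = 2 + m^{2} \left(-3\right) = 2 - 3 m^{2}$)
$H{\left(F \right)} = 9 \sqrt{-25 + F}$ ($H{\left(F \right)} = 9 \sqrt{F + \left(2 - 3 \cdot 3^{2}\right)} = 9 \sqrt{F + \left(2 - 27\right)} = 9 \sqrt{F - 25} = 9 \sqrt{-25 + F}$)
$H{\left(4 \right)} + c{\left(-1,4 \right)} 6 = 9 \sqrt{-25 + 4} + 4 \cdot 6 = 9 \sqrt{-21} + 24 = 9 i \sqrt{21} + 24 = 24 + 9 i \sqrt{21}$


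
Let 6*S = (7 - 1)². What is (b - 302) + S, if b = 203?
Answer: -93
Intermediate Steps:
S = 6 (S = (7 - 1)²/6 = (⅙)*6² = (⅙)*36 = 6)
(b - 302) + S = (203 - 302) + 6 = -99 + 6 = -93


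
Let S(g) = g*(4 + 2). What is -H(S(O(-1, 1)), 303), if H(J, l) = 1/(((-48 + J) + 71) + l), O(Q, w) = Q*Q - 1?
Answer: -1/326 ≈ -0.0030675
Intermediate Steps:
O(Q, w) = -1 + Q**2 (O(Q, w) = Q**2 - 1 = -1 + Q**2)
S(g) = 6*g (S(g) = g*6 = 6*g)
H(J, l) = 1/(23 + J + l) (H(J, l) = 1/((23 + J) + l) = 1/(23 + J + l))
-H(S(O(-1, 1)), 303) = -1/(23 + 6*(-1 + (-1)**2) + 303) = -1/(23 + 6*(-1 + 1) + 303) = -1/(23 + 6*0 + 303) = -1/(23 + 0 + 303) = -1/326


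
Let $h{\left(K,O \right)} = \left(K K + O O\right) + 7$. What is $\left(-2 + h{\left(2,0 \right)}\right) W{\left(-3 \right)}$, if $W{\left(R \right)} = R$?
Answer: $-27$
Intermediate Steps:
$h{\left(K,O \right)} = 7 + K^{2} + O^{2}$ ($h{\left(K,O \right)} = \left(K^{2} + O^{2}\right) + 7 = 7 + K^{2} + O^{2}$)
$\left(-2 + h{\left(2,0 \right)}\right) W{\left(-3 \right)} = \left(-2 + \left(7 + 2^{2} + 0^{2}\right)\right) \left(-3\right) = \left(-2 + \left(7 + 4 + 0\right)\right) \left(-3\right) = \left(-2 + 11\right) \left(-3\right) = 9 \left(-3\right) = -27$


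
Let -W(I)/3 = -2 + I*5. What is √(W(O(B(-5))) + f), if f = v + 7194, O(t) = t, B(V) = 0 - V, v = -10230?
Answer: 3*I*√345 ≈ 55.723*I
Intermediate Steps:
B(V) = -V
W(I) = 6 - 15*I (W(I) = -3*(-2 + I*5) = -3*(-2 + 5*I) = 6 - 15*I)
f = -3036 (f = -10230 + 7194 = -3036)
√(W(O(B(-5))) + f) = √((6 - (-15)*(-5)) - 3036) = √((6 - 15*5) - 3036) = √((6 - 75) - 3036) = √(-69 - 3036) = √(-3105) = 3*I*√345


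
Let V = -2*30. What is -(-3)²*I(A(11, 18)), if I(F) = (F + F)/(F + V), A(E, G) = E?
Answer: 198/49 ≈ 4.0408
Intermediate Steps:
V = -60
I(F) = 2*F/(-60 + F) (I(F) = (F + F)/(F - 60) = (2*F)/(-60 + F) = 2*F/(-60 + F))
-(-3)²*I(A(11, 18)) = -(-3)²*2*11/(-60 + 11) = -9*2*11/(-49) = -9*2*11*(-1/49) = -9*(-22)/49 = -1*(-198/49) = 198/49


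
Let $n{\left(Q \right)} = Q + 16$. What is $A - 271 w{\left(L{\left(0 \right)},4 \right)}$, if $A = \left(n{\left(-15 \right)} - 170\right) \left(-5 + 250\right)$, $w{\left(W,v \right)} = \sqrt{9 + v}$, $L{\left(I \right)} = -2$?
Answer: $-41405 - 271 \sqrt{13} \approx -42382.0$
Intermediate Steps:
$n{\left(Q \right)} = 16 + Q$
$A = -41405$ ($A = \left(\left(16 - 15\right) - 170\right) \left(-5 + 250\right) = \left(1 - 170\right) 245 = \left(-169\right) 245 = -41405$)
$A - 271 w{\left(L{\left(0 \right)},4 \right)} = -41405 - 271 \sqrt{9 + 4} = -41405 - 271 \sqrt{13}$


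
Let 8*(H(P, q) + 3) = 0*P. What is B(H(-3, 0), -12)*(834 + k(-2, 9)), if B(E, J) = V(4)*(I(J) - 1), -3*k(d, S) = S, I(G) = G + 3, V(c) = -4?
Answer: 33240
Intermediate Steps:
I(G) = 3 + G
k(d, S) = -S/3
H(P, q) = -3 (H(P, q) = -3 + (0*P)/8 = -3 + (⅛)*0 = -3 + 0 = -3)
B(E, J) = -8 - 4*J (B(E, J) = -4*((3 + J) - 1) = -4*(2 + J) = -8 - 4*J)
B(H(-3, 0), -12)*(834 + k(-2, 9)) = (-8 - 4*(-12))*(834 - ⅓*9) = (-8 + 48)*(834 - 3) = 40*831 = 33240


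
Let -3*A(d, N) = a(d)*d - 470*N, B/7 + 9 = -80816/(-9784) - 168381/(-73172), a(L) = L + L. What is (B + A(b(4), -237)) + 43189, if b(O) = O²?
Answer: 1583763369103/268468068 ≈ 5899.3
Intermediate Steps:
a(L) = 2*L
B = 977965121/89489356 (B = -63 + 7*(-80816/(-9784) - 168381/(-73172)) = -63 + 7*(-80816*(-1/9784) - 168381*(-1/73172)) = -63 + 7*(10102/1223 + 168381/73172) = -63 + 7*(945113507/89489356) = -63 + 6615794549/89489356 = 977965121/89489356 ≈ 10.928)
A(d, N) = -2*d²/3 + 470*N/3 (A(d, N) = -((2*d)*d - 470*N)/3 = -(2*d² - 470*N)/3 = -(-470*N + 2*d²)/3 = -2*d²/3 + 470*N/3)
(B + A(b(4), -237)) + 43189 = (977965121/89489356 + (-2*(4²)²/3 + (470/3)*(-237))) + 43189 = (977965121/89489356 + (-⅔*16² - 37130)) + 43189 = (977965121/89489356 + (-⅔*256 - 37130)) + 43189 = (977965121/89489356 + (-512/3 - 37130)) + 43189 = (977965121/89489356 - 111902/3) + 43189 = -10011104019749/268468068 + 43189 = 1583763369103/268468068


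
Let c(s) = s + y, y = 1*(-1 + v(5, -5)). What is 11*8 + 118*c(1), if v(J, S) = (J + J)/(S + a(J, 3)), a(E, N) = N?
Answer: -502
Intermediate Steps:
v(J, S) = 2*J/(3 + S) (v(J, S) = (J + J)/(S + 3) = (2*J)/(3 + S) = 2*J/(3 + S))
y = -6 (y = 1*(-1 + 2*5/(3 - 5)) = 1*(-1 + 2*5/(-2)) = 1*(-1 + 2*5*(-½)) = 1*(-1 - 5) = 1*(-6) = -6)
c(s) = -6 + s (c(s) = s - 6 = -6 + s)
11*8 + 118*c(1) = 11*8 + 118*(-6 + 1) = 88 + 118*(-5) = 88 - 590 = -502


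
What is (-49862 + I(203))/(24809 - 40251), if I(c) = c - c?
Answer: 24931/7721 ≈ 3.2290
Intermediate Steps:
I(c) = 0
(-49862 + I(203))/(24809 - 40251) = (-49862 + 0)/(24809 - 40251) = -49862/(-15442) = -49862*(-1/15442) = 24931/7721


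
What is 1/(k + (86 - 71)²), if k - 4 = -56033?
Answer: -1/55804 ≈ -1.7920e-5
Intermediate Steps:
k = -56029 (k = 4 - 56033 = -56029)
1/(k + (86 - 71)²) = 1/(-56029 + (86 - 71)²) = 1/(-56029 + 15²) = 1/(-56029 + 225) = 1/(-55804) = -1/55804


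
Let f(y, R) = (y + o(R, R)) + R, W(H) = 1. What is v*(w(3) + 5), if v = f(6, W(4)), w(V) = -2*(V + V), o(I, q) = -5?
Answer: -14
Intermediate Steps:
w(V) = -4*V
f(y, R) = -5 + R + y (f(y, R) = (y - 5) + R = (-5 + y) + R = -5 + R + y)
v = 2 (v = -5 + 1 + 6 = 2)
v*(w(3) + 5) = 2*(-4*3 + 5) = 2*(-12 + 5) = 2*(-7) = -14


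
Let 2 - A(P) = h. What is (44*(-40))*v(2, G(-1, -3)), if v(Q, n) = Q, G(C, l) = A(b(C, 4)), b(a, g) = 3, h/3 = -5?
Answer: -3520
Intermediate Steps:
h = -15 (h = 3*(-5) = -15)
A(P) = 17 (A(P) = 2 - 1*(-15) = 2 + 15 = 17)
G(C, l) = 17
(44*(-40))*v(2, G(-1, -3)) = (44*(-40))*2 = -1760*2 = -3520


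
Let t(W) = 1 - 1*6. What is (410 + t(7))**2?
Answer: 164025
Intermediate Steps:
t(W) = -5 (t(W) = 1 - 6 = -5)
(410 + t(7))**2 = (410 - 5)**2 = 405**2 = 164025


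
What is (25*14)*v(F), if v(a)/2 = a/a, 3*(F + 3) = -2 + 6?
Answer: 700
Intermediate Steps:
F = -5/3 (F = -3 + (-2 + 6)/3 = -3 + (1/3)*4 = -3 + 4/3 = -5/3 ≈ -1.6667)
v(a) = 2 (v(a) = 2*(a/a) = 2*1 = 2)
(25*14)*v(F) = (25*14)*2 = 350*2 = 700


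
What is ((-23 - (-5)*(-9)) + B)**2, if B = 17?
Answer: 2601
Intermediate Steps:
((-23 - (-5)*(-9)) + B)**2 = ((-23 - (-5)*(-9)) + 17)**2 = ((-23 - 1*45) + 17)**2 = ((-23 - 45) + 17)**2 = (-68 + 17)**2 = (-51)**2 = 2601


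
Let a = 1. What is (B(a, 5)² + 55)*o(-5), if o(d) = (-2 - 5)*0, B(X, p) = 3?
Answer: 0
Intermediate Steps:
o(d) = 0 (o(d) = -7*0 = 0)
(B(a, 5)² + 55)*o(-5) = (3² + 55)*0 = (9 + 55)*0 = 64*0 = 0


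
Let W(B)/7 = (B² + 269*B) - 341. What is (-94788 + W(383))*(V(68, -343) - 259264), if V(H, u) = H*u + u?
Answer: -467072963247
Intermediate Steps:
V(H, u) = u + H*u
W(B) = -2387 + 7*B² + 1883*B (W(B) = 7*((B² + 269*B) - 341) = 7*(-341 + B² + 269*B) = -2387 + 7*B² + 1883*B)
(-94788 + W(383))*(V(68, -343) - 259264) = (-94788 + (-2387 + 7*383² + 1883*383))*(-343*(1 + 68) - 259264) = (-94788 + (-2387 + 7*146689 + 721189))*(-343*69 - 259264) = (-94788 + (-2387 + 1026823 + 721189))*(-23667 - 259264) = (-94788 + 1745625)*(-282931) = 1650837*(-282931) = -467072963247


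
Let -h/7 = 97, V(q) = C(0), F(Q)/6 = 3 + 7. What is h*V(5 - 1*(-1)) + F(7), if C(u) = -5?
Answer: 3455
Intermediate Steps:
F(Q) = 60 (F(Q) = 6*(3 + 7) = 6*10 = 60)
V(q) = -5
h = -679 (h = -7*97 = -679)
h*V(5 - 1*(-1)) + F(7) = -679*(-5) + 60 = 3395 + 60 = 3455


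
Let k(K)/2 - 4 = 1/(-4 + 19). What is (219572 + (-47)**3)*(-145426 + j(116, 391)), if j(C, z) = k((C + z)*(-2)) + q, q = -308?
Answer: -84338116704/5 ≈ -1.6868e+10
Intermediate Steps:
k(K) = 122/15 (k(K) = 8 + 2/(-4 + 19) = 8 + 2/15 = 122/15)
j(C, z) = -4498/15 (j(C, z) = 122/15 - 308 = -4498/15)
(219572 + (-47)**3)*(-145426 + j(116, 391)) = (219572 + (-47)**3)*(-145426 - 4498/15) = (219572 - 103823)*(-2185888/15) = 115749*(-2185888/15) = -84338116704/5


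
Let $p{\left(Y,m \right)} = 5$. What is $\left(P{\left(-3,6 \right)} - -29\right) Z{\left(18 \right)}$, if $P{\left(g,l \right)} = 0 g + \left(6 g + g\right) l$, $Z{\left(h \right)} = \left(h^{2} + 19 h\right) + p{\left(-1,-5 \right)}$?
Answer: $-65087$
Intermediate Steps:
$Z{\left(h \right)} = 5 + h^{2} + 19 h$ ($Z{\left(h \right)} = \left(h^{2} + 19 h\right) + 5 = 5 + h^{2} + 19 h$)
$P{\left(g,l \right)} = 7 g l$ ($P{\left(g,l \right)} = 0 + 7 g l = 7 g l$)
$\left(P{\left(-3,6 \right)} - -29\right) Z{\left(18 \right)} = \left(7 \left(-3\right) 6 - -29\right) \left(5 + 18^{2} + 19 \cdot 18\right) = \left(-126 + 29\right) \left(5 + 324 + 342\right) = \left(-97\right) 671 = -65087$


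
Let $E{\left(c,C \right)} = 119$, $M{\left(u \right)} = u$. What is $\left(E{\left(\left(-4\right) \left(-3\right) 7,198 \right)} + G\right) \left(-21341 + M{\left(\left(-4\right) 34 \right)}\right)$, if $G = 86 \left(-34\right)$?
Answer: $60242985$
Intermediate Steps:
$G = -2924$
$\left(E{\left(\left(-4\right) \left(-3\right) 7,198 \right)} + G\right) \left(-21341 + M{\left(\left(-4\right) 34 \right)}\right) = \left(119 - 2924\right) \left(-21341 - 136\right) = - 2805 \left(-21341 - 136\right) = \left(-2805\right) \left(-21477\right) = 60242985$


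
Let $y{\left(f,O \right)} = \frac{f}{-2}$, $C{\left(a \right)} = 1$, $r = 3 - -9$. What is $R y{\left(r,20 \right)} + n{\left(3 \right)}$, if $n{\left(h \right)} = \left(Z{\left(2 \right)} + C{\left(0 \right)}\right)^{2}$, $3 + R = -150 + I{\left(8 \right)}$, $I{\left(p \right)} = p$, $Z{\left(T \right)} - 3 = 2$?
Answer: $906$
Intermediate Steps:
$Z{\left(T \right)} = 5$ ($Z{\left(T \right)} = 3 + 2 = 5$)
$r = 12$ ($r = 3 + 9 = 12$)
$y{\left(f,O \right)} = - \frac{f}{2}$ ($y{\left(f,O \right)} = f \left(- \frac{1}{2}\right) = - \frac{f}{2}$)
$R = -145$ ($R = -3 + \left(-150 + 8\right) = -3 - 142 = -145$)
$n{\left(h \right)} = 36$ ($n{\left(h \right)} = \left(5 + 1\right)^{2} = 6^{2} = 36$)
$R y{\left(r,20 \right)} + n{\left(3 \right)} = - 145 \left(\left(- \frac{1}{2}\right) 12\right) + 36 = \left(-145\right) \left(-6\right) + 36 = 870 + 36 = 906$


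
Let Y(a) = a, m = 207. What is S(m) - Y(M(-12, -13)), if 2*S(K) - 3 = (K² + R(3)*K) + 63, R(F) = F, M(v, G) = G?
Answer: 21781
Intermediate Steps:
S(K) = 33 + K²/2 + 3*K/2 (S(K) = 3/2 + ((K² + 3*K) + 63)/2 = 3/2 + (63 + K² + 3*K)/2 = 3/2 + (63/2 + K²/2 + 3*K/2) = 33 + K²/2 + 3*K/2)
S(m) - Y(M(-12, -13)) = (33 + (½)*207² + (3/2)*207) - 1*(-13) = (33 + (½)*42849 + 621/2) + 13 = (33 + 42849/2 + 621/2) + 13 = 21768 + 13 = 21781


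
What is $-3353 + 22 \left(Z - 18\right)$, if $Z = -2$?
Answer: $-3793$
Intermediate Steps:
$-3353 + 22 \left(Z - 18\right) = -3353 + 22 \left(-2 - 18\right) = -3353 + 22 \left(-20\right) = -3353 - 440 = -3793$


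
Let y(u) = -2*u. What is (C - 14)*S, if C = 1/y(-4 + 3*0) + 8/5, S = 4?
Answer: -491/10 ≈ -49.100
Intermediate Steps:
C = 69/40 (C = 1/(-2*(-4 + 3*0)) + 8/5 = 1/(-2*(-4 + 0)) + 8*(⅕) = 1/(-2*(-4)) + 8/5 = 1/8 + 8/5 = 1*(⅛) + 8/5 = ⅛ + 8/5 = 69/40 ≈ 1.7250)
(C - 14)*S = (69/40 - 14)*4 = -491/40*4 = -491/10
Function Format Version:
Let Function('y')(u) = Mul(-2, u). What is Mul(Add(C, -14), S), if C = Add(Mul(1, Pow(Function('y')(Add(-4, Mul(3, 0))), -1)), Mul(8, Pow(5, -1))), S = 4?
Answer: Rational(-491, 10) ≈ -49.100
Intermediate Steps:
C = Rational(69, 40) (C = Add(Mul(1, Pow(Mul(-2, Add(-4, Mul(3, 0))), -1)), Mul(8, Pow(5, -1))) = Add(Mul(1, Pow(Mul(-2, Add(-4, 0)), -1)), Mul(8, Rational(1, 5))) = Add(Mul(1, Pow(Mul(-2, -4), -1)), Rational(8, 5)) = Add(Mul(1, Pow(8, -1)), Rational(8, 5)) = Add(Mul(1, Rational(1, 8)), Rational(8, 5)) = Add(Rational(1, 8), Rational(8, 5)) = Rational(69, 40) ≈ 1.7250)
Mul(Add(C, -14), S) = Mul(Add(Rational(69, 40), -14), 4) = Mul(Rational(-491, 40), 4) = Rational(-491, 10)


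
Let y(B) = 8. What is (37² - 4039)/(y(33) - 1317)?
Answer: 2670/1309 ≈ 2.0397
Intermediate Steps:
(37² - 4039)/(y(33) - 1317) = (37² - 4039)/(8 - 1317) = (1369 - 4039)/(-1309) = -2670*(-1/1309) = 2670/1309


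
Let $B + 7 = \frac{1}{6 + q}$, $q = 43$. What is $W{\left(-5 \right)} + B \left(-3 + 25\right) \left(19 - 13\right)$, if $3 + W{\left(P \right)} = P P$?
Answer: $- \frac{44066}{49} \approx -899.31$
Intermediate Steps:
$W{\left(P \right)} = -3 + P^{2}$ ($W{\left(P \right)} = -3 + P P = -3 + P^{2}$)
$B = - \frac{342}{49}$ ($B = -7 + \frac{1}{6 + 43} = -7 + \frac{1}{49} = - \frac{342}{49} \approx -6.9796$)
$W{\left(-5 \right)} + B \left(-3 + 25\right) \left(19 - 13\right) = \left(-3 + \left(-5\right)^{2}\right) - \frac{342 \left(-3 + 25\right) \left(19 - 13\right)}{49} = \left(-3 + 25\right) - \frac{342 \cdot 22 \cdot 6}{49} = 22 - \frac{45144}{49} = - \frac{44066}{49}$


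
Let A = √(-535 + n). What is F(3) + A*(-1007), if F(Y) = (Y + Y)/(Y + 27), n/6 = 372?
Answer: ⅕ - 1007*√1697 ≈ -41483.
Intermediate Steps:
n = 2232 (n = 6*372 = 2232)
A = √1697 (A = √(-535 + 2232) = √1697 ≈ 41.195)
F(Y) = 2*Y/(27 + Y) (F(Y) = (2*Y)/(27 + Y) = 2*Y/(27 + Y))
F(3) + A*(-1007) = 2*3/(27 + 3) + √1697*(-1007) = 2*3/30 - 1007*√1697 = 2*3*(1/30) - 1007*√1697 = ⅕ - 1007*√1697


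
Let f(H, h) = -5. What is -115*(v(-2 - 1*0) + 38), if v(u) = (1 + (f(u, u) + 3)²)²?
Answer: -7245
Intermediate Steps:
v(u) = 25 (v(u) = (1 + (-5 + 3)²)² = (1 + (-2)²)² = (1 + 4)² = 5² = 25)
-115*(v(-2 - 1*0) + 38) = -115*(25 + 38) = -115*63 = -7245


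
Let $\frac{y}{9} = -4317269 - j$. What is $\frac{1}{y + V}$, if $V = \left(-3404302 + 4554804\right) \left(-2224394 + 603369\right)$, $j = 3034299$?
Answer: $- \frac{1}{1865058668662} \approx -5.3618 \cdot 10^{-13}$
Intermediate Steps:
$y = -66164112$ ($y = 9 \left(-4317269 - 3034299\right) = 9 \left(-7351568\right) = -66164112$)
$V = -1864992504550$ ($V = 1150502 \left(-1621025\right) = -1864992504550$)
$\frac{1}{y + V} = \frac{1}{-66164112 - 1864992504550} = \frac{1}{-1865058668662} = - \frac{1}{1865058668662}$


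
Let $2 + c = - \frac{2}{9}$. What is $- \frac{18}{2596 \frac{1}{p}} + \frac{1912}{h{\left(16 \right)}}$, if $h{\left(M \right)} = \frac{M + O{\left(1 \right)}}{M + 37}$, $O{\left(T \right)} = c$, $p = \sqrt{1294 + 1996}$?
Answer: $\frac{228006}{31} - \frac{9 \sqrt{3290}}{1298} \approx 7354.6$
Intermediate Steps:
$c = - \frac{20}{9}$ ($c = -2 - \frac{2}{9} = - \frac{20}{9} \approx -2.2222$)
$p = \sqrt{3290} \approx 57.359$
$O{\left(T \right)} = - \frac{20}{9}$
$h{\left(M \right)} = \frac{- \frac{20}{9} + M}{37 + M}$ ($h{\left(M \right)} = \frac{M - \frac{20}{9}}{M + 37} = \frac{- \frac{20}{9} + M}{37 + M}$)
$- \frac{18}{2596 \frac{1}{p}} + \frac{1912}{h{\left(16 \right)}} = - \frac{18}{2596 \frac{1}{\sqrt{3290}}} + \frac{1912}{\frac{1}{37 + 16} \left(- \frac{20}{9} + 16\right)} = - \frac{18}{2596 \frac{\sqrt{3290}}{3290}} + \frac{1912}{\frac{1}{53} \cdot \frac{124}{9}} = - \frac{18}{\frac{1298}{1645} \sqrt{3290}} + \frac{1912}{\frac{1}{53} \cdot \frac{124}{9}} = - 18 \frac{\sqrt{3290}}{2596} + \frac{1912}{\frac{124}{477}} = - \frac{9 \sqrt{3290}}{1298} + 1912 \cdot \frac{477}{124} = - \frac{9 \sqrt{3290}}{1298} + \frac{228006}{31} = \frac{228006}{31} - \frac{9 \sqrt{3290}}{1298}$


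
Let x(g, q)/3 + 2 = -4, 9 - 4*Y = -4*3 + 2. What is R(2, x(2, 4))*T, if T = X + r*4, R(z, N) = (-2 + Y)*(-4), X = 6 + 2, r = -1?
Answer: -44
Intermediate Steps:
Y = 19/4 (Y = 9/4 - (-4*3 + 2)/4 = 9/4 - (-12 + 2)/4 = 9/4 - ¼*(-10) = 9/4 + 5/2 = 19/4 ≈ 4.7500)
x(g, q) = -18 (x(g, q) = -6 + 3*(-4) = -6 - 12 = -18)
X = 8
R(z, N) = -11 (R(z, N) = (-2 + 19/4)*(-4) = (11/4)*(-4) = -11)
T = 4 (T = 8 - 1*4 = 8 - 4 = 4)
R(2, x(2, 4))*T = -11*4 = -44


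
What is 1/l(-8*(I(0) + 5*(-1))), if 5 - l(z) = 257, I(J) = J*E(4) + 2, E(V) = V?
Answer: -1/252 ≈ -0.0039683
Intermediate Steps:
I(J) = 2 + 4*J (I(J) = J*4 + 2 = 4*J + 2 = 2 + 4*J)
l(z) = -252 (l(z) = 5 - 1*257 = 5 - 257 = -252)
1/l(-8*(I(0) + 5*(-1))) = 1/(-252) = -1/252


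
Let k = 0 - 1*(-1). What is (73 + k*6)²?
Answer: 6241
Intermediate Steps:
k = 1 (k = 0 + 1 = 1)
(73 + k*6)² = (73 + 1*6)² = (73 + 6)² = 79² = 6241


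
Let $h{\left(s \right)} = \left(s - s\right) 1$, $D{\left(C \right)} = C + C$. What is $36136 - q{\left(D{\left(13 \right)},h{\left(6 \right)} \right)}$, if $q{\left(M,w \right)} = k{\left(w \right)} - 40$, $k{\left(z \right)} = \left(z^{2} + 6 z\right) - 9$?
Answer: $36185$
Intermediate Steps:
$D{\left(C \right)} = 2 C$
$k{\left(z \right)} = -9 + z^{2} + 6 z$
$h{\left(s \right)} = 0$ ($h{\left(s \right)} = 0 \cdot 1 = 0$)
$q{\left(M,w \right)} = -49 + w^{2} + 6 w$ ($q{\left(M,w \right)} = \left(-9 + w^{2} + 6 w\right) - 40 = -49 + w^{2} + 6 w$)
$36136 - q{\left(D{\left(13 \right)},h{\left(6 \right)} \right)} = 36136 - \left(-49 + 0^{2} + 6 \cdot 0\right) = 36136 - \left(-49 + 0 + 0\right) = 36136 - -49 = 36136 + 49 = 36185$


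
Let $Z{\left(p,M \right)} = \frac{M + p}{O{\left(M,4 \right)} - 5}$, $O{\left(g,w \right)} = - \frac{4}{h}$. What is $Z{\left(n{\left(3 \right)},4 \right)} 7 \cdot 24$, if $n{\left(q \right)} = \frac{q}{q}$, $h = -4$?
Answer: $-210$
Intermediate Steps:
$n{\left(q \right)} = 1$
$O{\left(g,w \right)} = 1$ ($O{\left(g,w \right)} = - \frac{4}{-4} = \left(-4\right) \left(- \frac{1}{4}\right) = 1$)
$Z{\left(p,M \right)} = - \frac{M}{4} - \frac{p}{4}$ ($Z{\left(p,M \right)} = \frac{M + p}{1 - 5} = \frac{M + p}{-4} = \left(M + p\right) \left(- \frac{1}{4}\right) = - \frac{M}{4} - \frac{p}{4}$)
$Z{\left(n{\left(3 \right)},4 \right)} 7 \cdot 24 = \left(\left(- \frac{1}{4}\right) 4 - \frac{1}{4}\right) 7 \cdot 24 = \left(-1 - \frac{1}{4}\right) 7 \cdot 24 = \left(- \frac{5}{4}\right) 7 \cdot 24 = \left(- \frac{35}{4}\right) 24 = -210$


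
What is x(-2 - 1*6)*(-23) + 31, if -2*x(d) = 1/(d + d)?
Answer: 969/32 ≈ 30.281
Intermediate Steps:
x(d) = -1/(4*d) (x(d) = -1/(2*(d + d)) = -1/(2*d)/2 = -1/(4*d))
x(-2 - 1*6)*(-23) + 31 = -1/(4*(-2 - 1*6))*(-23) + 31 = -1/(4*(-2 - 6))*(-23) + 31 = -¼/(-8)*(-23) + 31 = -¼*(-⅛)*(-23) + 31 = (1/32)*(-23) + 31 = -23/32 + 31 = 969/32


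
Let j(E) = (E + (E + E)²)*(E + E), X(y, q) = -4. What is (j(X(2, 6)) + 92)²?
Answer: 150544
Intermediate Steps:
j(E) = 2*E*(E + 4*E²) (j(E) = (E + (2*E)²)*(2*E) = (E + 4*E²)*(2*E) = 2*E*(E + 4*E²))
(j(X(2, 6)) + 92)² = ((-4)²*(2 + 8*(-4)) + 92)² = (16*(2 - 32) + 92)² = (16*(-30) + 92)² = (-480 + 92)² = (-388)² = 150544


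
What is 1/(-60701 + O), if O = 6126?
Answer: -1/54575 ≈ -1.8323e-5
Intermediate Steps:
1/(-60701 + O) = 1/(-60701 + 6126) = 1/(-54575) = -1/54575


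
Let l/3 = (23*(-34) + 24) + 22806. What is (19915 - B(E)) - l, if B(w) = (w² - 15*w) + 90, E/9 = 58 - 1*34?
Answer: -89735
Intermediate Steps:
E = 216 (E = 9*(58 - 1*34) = 9*(58 - 34) = 9*24 = 216)
B(w) = 90 + w² - 15*w
l = 66144 (l = 3*((23*(-34) + 24) + 22806) = 3*((-782 + 24) + 22806) = 3*(-758 + 22806) = 3*22048 = 66144)
(19915 - B(E)) - l = (19915 - (90 + 216² - 15*216)) - 1*66144 = (19915 - (90 + 46656 - 3240)) - 66144 = (19915 - 1*43506) - 66144 = (19915 - 43506) - 66144 = -23591 - 66144 = -89735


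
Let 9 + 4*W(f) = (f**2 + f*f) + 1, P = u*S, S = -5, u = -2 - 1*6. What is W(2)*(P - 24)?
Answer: 0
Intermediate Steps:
u = -8 (u = -2 - 6 = -8)
P = 40 (P = -8*(-5) = 40)
W(f) = -2 + f**2/2 (W(f) = -9/4 + ((f**2 + f*f) + 1)/4 = -9/4 + ((f**2 + f**2) + 1)/4 = -9/4 + (2*f**2 + 1)/4 = -9/4 + (1 + 2*f**2)/4 = -9/4 + (1/4 + f**2/2) = -2 + f**2/2)
W(2)*(P - 24) = (-2 + (1/2)*2**2)*(40 - 24) = (-2 + (1/2)*4)*16 = (-2 + 2)*16 = 0*16 = 0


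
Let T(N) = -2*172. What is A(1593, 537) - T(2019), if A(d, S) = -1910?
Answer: -1566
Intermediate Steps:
T(N) = -344
A(1593, 537) - T(2019) = -1910 - 1*(-344) = -1910 + 344 = -1566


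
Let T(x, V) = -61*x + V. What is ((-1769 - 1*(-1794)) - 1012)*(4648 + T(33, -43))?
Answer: -2558304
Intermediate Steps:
T(x, V) = V - 61*x
((-1769 - 1*(-1794)) - 1012)*(4648 + T(33, -43)) = ((-1769 - 1*(-1794)) - 1012)*(4648 + (-43 - 61*33)) = ((-1769 + 1794) - 1012)*(4648 + (-43 - 2013)) = (25 - 1012)*(4648 - 2056) = -987*2592 = -2558304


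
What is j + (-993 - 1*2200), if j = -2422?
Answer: -5615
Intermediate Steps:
j + (-993 - 1*2200) = -2422 + (-993 - 1*2200) = -2422 + (-993 - 2200) = -2422 - 3193 = -5615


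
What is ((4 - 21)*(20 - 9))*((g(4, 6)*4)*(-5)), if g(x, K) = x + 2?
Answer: 22440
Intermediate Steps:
g(x, K) = 2 + x
((4 - 21)*(20 - 9))*((g(4, 6)*4)*(-5)) = ((4 - 21)*(20 - 9))*(((2 + 4)*4)*(-5)) = (-17*11)*((6*4)*(-5)) = -4488*(-5) = -187*(-120) = 22440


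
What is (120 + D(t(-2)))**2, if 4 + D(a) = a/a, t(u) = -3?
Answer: 13689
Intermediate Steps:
D(a) = -3 (D(a) = -4 + a/a = -4 + 1 = -3)
(120 + D(t(-2)))**2 = (120 - 3)**2 = 117**2 = 13689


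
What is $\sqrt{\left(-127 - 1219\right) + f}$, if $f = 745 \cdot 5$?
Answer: $\sqrt{2379} \approx 48.775$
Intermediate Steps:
$f = 3725$
$\sqrt{\left(-127 - 1219\right) + f} = \sqrt{\left(-127 - 1219\right) + 3725} = \sqrt{-1346 + 3725} = \sqrt{2379}$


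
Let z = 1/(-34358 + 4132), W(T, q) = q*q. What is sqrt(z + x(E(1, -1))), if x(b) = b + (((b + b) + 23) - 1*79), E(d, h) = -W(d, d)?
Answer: I*sqrt(53903083710)/30226 ≈ 7.6811*I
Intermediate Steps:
W(T, q) = q**2
E(d, h) = -d**2
z = -1/30226 (z = 1/(-30226) = -1/30226 ≈ -3.3084e-5)
x(b) = -56 + 3*b (x(b) = b + ((2*b + 23) - 79) = b + ((23 + 2*b) - 79) = b + (-56 + 2*b) = -56 + 3*b)
sqrt(z + x(E(1, -1))) = sqrt(-1/30226 + (-56 + 3*(-1*1**2))) = sqrt(-1/30226 + (-56 + 3*(-1*1))) = sqrt(-1/30226 + (-56 + 3*(-1))) = sqrt(-1/30226 + (-56 - 3)) = sqrt(-1/30226 - 59) = sqrt(-1783335/30226) = I*sqrt(53903083710)/30226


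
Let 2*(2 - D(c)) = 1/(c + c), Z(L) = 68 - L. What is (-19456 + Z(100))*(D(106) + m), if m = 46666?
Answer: -48201694716/53 ≈ -9.0947e+8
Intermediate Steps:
D(c) = 2 - 1/(4*c) (D(c) = 2 - 1/(2*(c + c)) = 2 - 1/(2*c)/2 = 2 - 1/(4*c))
(-19456 + Z(100))*(D(106) + m) = (-19456 + (68 - 1*100))*((2 - ¼/106) + 46666) = (-19456 + (68 - 100))*((2 - ¼*1/106) + 46666) = (-19456 - 32)*((2 - 1/424) + 46666) = -19488*(847/424 + 46666) = -19488*19787231/424 = -48201694716/53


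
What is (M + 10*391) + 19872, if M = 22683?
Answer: 46465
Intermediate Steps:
(M + 10*391) + 19872 = (22683 + 10*391) + 19872 = (22683 + 3910) + 19872 = 26593 + 19872 = 46465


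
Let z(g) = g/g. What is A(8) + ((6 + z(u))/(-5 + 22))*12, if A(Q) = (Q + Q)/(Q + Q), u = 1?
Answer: 101/17 ≈ 5.9412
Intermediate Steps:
z(g) = 1
A(Q) = 1 (A(Q) = (2*Q)/((2*Q)) = (2*Q)*(1/(2*Q)) = 1)
A(8) + ((6 + z(u))/(-5 + 22))*12 = 1 + ((6 + 1)/(-5 + 22))*12 = 1 + (7/17)*12 = 1 + 84/17 = 101/17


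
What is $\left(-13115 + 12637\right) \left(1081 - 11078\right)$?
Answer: $4778566$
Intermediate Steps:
$\left(-13115 + 12637\right) \left(1081 - 11078\right) = \left(-478\right) \left(-9997\right) = 4778566$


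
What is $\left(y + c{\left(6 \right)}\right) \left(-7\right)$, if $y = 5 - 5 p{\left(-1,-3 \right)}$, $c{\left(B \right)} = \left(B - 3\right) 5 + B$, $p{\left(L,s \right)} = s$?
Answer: $-287$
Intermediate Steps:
$c{\left(B \right)} = -15 + 6 B$ ($c{\left(B \right)} = \left(-3 + B\right) 5 + B = \left(-15 + 5 B\right) + B = -15 + 6 B$)
$y = 20$ ($y = 5 - -15 = 5 + 15 = 20$)
$\left(y + c{\left(6 \right)}\right) \left(-7\right) = \left(20 + \left(-15 + 6 \cdot 6\right)\right) \left(-7\right) = \left(20 + \left(-15 + 36\right)\right) \left(-7\right) = \left(20 + 21\right) \left(-7\right) = 41 \left(-7\right) = -287$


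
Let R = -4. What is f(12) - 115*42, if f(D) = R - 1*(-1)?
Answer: -4833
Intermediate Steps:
f(D) = -3 (f(D) = -4 - 1*(-1) = -4 + 1 = -3)
f(12) - 115*42 = -3 - 115*42 = -3 - 4830 = -4833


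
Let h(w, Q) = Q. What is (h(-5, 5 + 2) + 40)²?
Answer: 2209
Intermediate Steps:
(h(-5, 5 + 2) + 40)² = ((5 + 2) + 40)² = (7 + 40)² = 47² = 2209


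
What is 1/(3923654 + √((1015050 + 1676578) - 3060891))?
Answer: 3923654/15395061080979 - I*√369263/15395061080979 ≈ 2.5486e-7 - 3.9472e-11*I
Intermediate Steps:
1/(3923654 + √((1015050 + 1676578) - 3060891)) = 1/(3923654 + √(2691628 - 3060891)) = 1/(3923654 + √(-369263)) = 1/(3923654 + I*√369263)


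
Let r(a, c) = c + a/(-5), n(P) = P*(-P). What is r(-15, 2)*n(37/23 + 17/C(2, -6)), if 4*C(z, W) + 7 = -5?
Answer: -392000/4761 ≈ -82.336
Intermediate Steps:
C(z, W) = -3 (C(z, W) = -7/4 + (¼)*(-5) = -7/4 - 5/4 = -3)
n(P) = -P²
r(a, c) = c - a/5 (r(a, c) = c + a*(-⅕) = c - a/5)
r(-15, 2)*n(37/23 + 17/C(2, -6)) = (2 - ⅕*(-15))*(-(37/23 + 17/(-3))²) = (2 + 3)*(-(37*(1/23) + 17*(-⅓))²) = 5*(-(37/23 - 17/3)²) = 5*(-(-280/69)²) = 5*(-1*78400/4761) = 5*(-78400/4761) = -392000/4761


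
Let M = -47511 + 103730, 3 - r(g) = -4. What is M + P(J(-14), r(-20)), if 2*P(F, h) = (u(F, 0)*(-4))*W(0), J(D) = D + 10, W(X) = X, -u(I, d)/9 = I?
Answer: 56219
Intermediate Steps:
u(I, d) = -9*I
r(g) = 7 (r(g) = 3 - 1*(-4) = 3 + 4 = 7)
J(D) = 10 + D
P(F, h) = 0 (P(F, h) = ((-9*F*(-4))*0)/2 = ((36*F)*0)/2 = (1/2)*0 = 0)
M = 56219
M + P(J(-14), r(-20)) = 56219 + 0 = 56219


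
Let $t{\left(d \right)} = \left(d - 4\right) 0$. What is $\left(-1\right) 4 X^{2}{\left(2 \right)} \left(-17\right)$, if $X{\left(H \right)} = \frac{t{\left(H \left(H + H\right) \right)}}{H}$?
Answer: $0$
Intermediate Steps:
$t{\left(d \right)} = 0$ ($t{\left(d \right)} = \left(-4 + d\right) 0 = 0$)
$X{\left(H \right)} = 0$ ($X{\left(H \right)} = \frac{0}{H} = 0$)
$\left(-1\right) 4 X^{2}{\left(2 \right)} \left(-17\right) = \left(-1\right) 4 \cdot 0^{2} \left(-17\right) = \left(-4\right) 0 \left(-17\right) = 0 \left(-17\right) = 0$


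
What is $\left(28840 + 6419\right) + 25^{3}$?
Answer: $50884$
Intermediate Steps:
$\left(28840 + 6419\right) + 25^{3} = 35259 + 15625 = 50884$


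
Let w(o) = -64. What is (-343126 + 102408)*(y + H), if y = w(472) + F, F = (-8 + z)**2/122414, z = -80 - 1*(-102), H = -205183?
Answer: 3024032640516258/61207 ≈ 4.9407e+10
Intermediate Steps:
z = 22 (z = -80 + 102 = 22)
F = 98/61207 (F = (-8 + 22)**2/122414 = 14**2*(1/122414) = 196*(1/122414) = 98/61207 ≈ 0.0016011)
y = -3917150/61207 (y = -64 + 98/61207 = -3917150/61207 ≈ -63.998)
(-343126 + 102408)*(y + H) = (-343126 + 102408)*(-3917150/61207 - 205183) = -240718*(-12562553031/61207) = 3024032640516258/61207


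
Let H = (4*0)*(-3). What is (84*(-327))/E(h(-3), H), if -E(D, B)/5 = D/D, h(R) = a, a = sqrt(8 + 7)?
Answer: 27468/5 ≈ 5493.6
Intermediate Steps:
a = sqrt(15) ≈ 3.8730
h(R) = sqrt(15)
H = 0 (H = 0*(-3) = 0)
E(D, B) = -5 (E(D, B) = -5*D/D = -5*1 = -5)
(84*(-327))/E(h(-3), H) = (84*(-327))/(-5) = -27468*(-1/5) = 27468/5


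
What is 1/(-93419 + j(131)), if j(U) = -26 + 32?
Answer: -1/93413 ≈ -1.0705e-5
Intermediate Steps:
j(U) = 6
1/(-93419 + j(131)) = 1/(-93419 + 6) = 1/(-93413) = -1/93413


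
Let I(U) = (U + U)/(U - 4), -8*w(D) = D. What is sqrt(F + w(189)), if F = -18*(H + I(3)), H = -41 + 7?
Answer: 3*sqrt(1238)/4 ≈ 26.389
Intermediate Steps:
w(D) = -D/8
H = -34
I(U) = 2*U/(-4 + U) (I(U) = (2*U)/(-4 + U) = 2*U/(-4 + U))
F = 720 (F = -18*(-34 + 2*3/(-4 + 3)) = -18*(-34 + 2*3/(-1)) = -18*(-34 + 2*3*(-1)) = -18*(-34 - 6) = -18*(-40) = 720)
sqrt(F + w(189)) = sqrt(720 - 1/8*189) = sqrt(720 - 189/8) = sqrt(5571/8) = 3*sqrt(1238)/4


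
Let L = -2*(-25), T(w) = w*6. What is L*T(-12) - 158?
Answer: -3758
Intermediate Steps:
T(w) = 6*w
L = 50
L*T(-12) - 158 = 50*(6*(-12)) - 158 = 50*(-72) - 158 = -3600 - 158 = -3758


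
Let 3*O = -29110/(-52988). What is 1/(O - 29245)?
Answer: -79482/2324436535 ≈ -3.4194e-5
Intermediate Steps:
O = 14555/79482 (O = (-29110/(-52988))/3 = (-29110*(-1/52988))/3 = (1/3)*(14555/26494) = 14555/79482 ≈ 0.18312)
1/(O - 29245) = 1/(14555/79482 - 29245) = 1/(-2324436535/79482) = -79482/2324436535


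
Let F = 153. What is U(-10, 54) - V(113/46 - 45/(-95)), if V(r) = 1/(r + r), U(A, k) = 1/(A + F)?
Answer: -4610/28171 ≈ -0.16364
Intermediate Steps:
U(A, k) = 1/(153 + A) (U(A, k) = 1/(A + 153) = 1/(153 + A))
V(r) = 1/(2*r)
U(-10, 54) - V(113/46 - 45/(-95)) = 1/(153 - 10) - 1/(2*(113/46 - 45/(-95))) = 1/143 - 1/(2*(113*(1/46) - 45*(-1/95))) = 1/143 - 1/(2*(113/46 + 9/19)) = 1/143 - 1/(2*2561/874) = 1/143 - 874/(2*2561) = 1/143 - 1*437/2561 = 1/143 - 437/2561 = -4610/28171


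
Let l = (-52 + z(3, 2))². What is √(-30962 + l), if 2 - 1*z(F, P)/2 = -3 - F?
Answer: I*√29666 ≈ 172.24*I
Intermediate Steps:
z(F, P) = 10 + 2*F (z(F, P) = 4 - 2*(-3 - F) = 4 + (6 + 2*F) = 10 + 2*F)
l = 1296 (l = (-52 + (10 + 2*3))² = (-52 + (10 + 6))² = (-52 + 16)² = (-36)² = 1296)
√(-30962 + l) = √(-30962 + 1296) = √(-29666) = I*√29666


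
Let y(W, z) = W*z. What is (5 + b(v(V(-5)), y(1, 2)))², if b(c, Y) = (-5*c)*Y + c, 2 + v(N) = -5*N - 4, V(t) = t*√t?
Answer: (59 - 225*I*√5)² ≈ -2.4964e+5 - 59368.0*I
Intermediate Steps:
V(t) = t^(3/2)
v(N) = -6 - 5*N (v(N) = -2 + (-5*N - 4) = -2 + (-4 - 5*N) = -6 - 5*N)
b(c, Y) = c - 5*Y*c (b(c, Y) = -5*Y*c + c = c - 5*Y*c)
(5 + b(v(V(-5)), y(1, 2)))² = (5 + (-6 - (-25)*I*√5)*(1 - 5*2))² = (5 + (-6 + 25*I*√5)*(1 - 10))² = (5 + (-6 + 25*I*√5)*(-9))² = (5 + (54 - 225*I*√5))² = (59 - 225*I*√5)²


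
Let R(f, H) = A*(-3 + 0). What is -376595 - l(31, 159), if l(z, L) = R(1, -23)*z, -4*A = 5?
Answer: -1506845/4 ≈ -3.7671e+5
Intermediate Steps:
A = -5/4 (A = -1/4*5 = -5/4 ≈ -1.2500)
R(f, H) = 15/4 (R(f, H) = -5*(-3 + 0)/4 = -5/4*(-3) = 15/4)
l(z, L) = 15*z/4
-376595 - l(31, 159) = -376595 - 15*31/4 = -376595 - 1*465/4 = -376595 - 465/4 = -1506845/4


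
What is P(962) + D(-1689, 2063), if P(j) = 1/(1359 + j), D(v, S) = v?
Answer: -3920168/2321 ≈ -1689.0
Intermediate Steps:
P(962) + D(-1689, 2063) = 1/(1359 + 962) - 1689 = 1/2321 - 1689 = -3920168/2321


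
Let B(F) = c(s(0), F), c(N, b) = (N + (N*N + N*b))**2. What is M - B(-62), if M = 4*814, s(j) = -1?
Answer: -588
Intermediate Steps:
M = 3256
c(N, b) = (N + N**2 + N*b)**2 (c(N, b) = (N + (N**2 + N*b))**2 = (N + N**2 + N*b)**2)
B(F) = F**2 (B(F) = (-1)**2*(1 - 1 + F)**2 = 1*F**2 = F**2)
M - B(-62) = 3256 - 1*(-62)**2 = 3256 - 1*3844 = 3256 - 3844 = -588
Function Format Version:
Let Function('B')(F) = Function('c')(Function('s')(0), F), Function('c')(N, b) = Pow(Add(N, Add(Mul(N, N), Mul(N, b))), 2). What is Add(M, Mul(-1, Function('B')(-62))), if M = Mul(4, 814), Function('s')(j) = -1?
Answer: -588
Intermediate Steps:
M = 3256
Function('c')(N, b) = Pow(Add(N, Pow(N, 2), Mul(N, b)), 2) (Function('c')(N, b) = Pow(Add(N, Add(Pow(N, 2), Mul(N, b))), 2) = Pow(Add(N, Pow(N, 2), Mul(N, b)), 2))
Function('B')(F) = Pow(F, 2) (Function('B')(F) = Mul(Pow(-1, 2), Pow(Add(1, -1, F), 2)) = Mul(1, Pow(F, 2)) = Pow(F, 2))
Add(M, Mul(-1, Function('B')(-62))) = Add(3256, Mul(-1, Pow(-62, 2))) = Add(3256, Mul(-1, 3844)) = Add(3256, -3844) = -588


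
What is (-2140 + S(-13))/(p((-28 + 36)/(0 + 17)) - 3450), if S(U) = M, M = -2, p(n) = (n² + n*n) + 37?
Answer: 68782/109581 ≈ 0.62768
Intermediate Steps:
p(n) = 37 + 2*n² (p(n) = (n² + n²) + 37 = 2*n² + 37 = 37 + 2*n²)
S(U) = -2
(-2140 + S(-13))/(p((-28 + 36)/(0 + 17)) - 3450) = (-2140 - 2)/((37 + 2*((-28 + 36)/(0 + 17))²) - 3450) = -2142/((37 + 2*(8/17)²) - 3450) = -2142/((37 + 2*(64/289)) - 3450) = -2142/((37 + 128/289) - 3450) = -2142/(10821/289 - 3450) = -2142/(-986229/289) = -2142*(-289/986229) = 68782/109581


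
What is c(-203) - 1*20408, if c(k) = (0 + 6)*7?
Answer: -20366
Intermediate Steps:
c(k) = 42 (c(k) = 6*7 = 42)
c(-203) - 1*20408 = 42 - 1*20408 = 42 - 20408 = -20366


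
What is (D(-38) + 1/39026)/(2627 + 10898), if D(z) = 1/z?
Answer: -27/13890175 ≈ -1.9438e-6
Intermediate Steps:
(D(-38) + 1/39026)/(2627 + 10898) = (1/(-38) + 1/39026)/(2627 + 10898) = (-1/38 + 1/39026)/13525 = -27/1027*1/13525 = -27/13890175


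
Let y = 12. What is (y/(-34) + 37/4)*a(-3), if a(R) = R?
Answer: -1815/68 ≈ -26.691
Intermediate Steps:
(y/(-34) + 37/4)*a(-3) = (12/(-34) + 37/4)*(-3) = (12*(-1/34) + 37*(1/4))*(-3) = (-6/17 + 37/4)*(-3) = (605/68)*(-3) = -1815/68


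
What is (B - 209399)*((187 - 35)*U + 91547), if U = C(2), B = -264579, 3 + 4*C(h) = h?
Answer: -43373252802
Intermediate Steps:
C(h) = -3/4 + h/4
U = -1/4 (U = -3/4 + (1/4)*2 = -3/4 + 1/2 = -1/4 ≈ -0.25000)
(B - 209399)*((187 - 35)*U + 91547) = (-264579 - 209399)*((187 - 35)*(-1/4) + 91547) = -473978*(152*(-1/4) + 91547) = -473978*(-38 + 91547) = -473978*91509 = -43373252802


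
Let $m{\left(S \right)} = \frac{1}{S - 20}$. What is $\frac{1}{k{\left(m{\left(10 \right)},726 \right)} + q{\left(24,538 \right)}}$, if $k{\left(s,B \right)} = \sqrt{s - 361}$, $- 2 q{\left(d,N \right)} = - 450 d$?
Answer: $\frac{54000}{291603611} - \frac{i \sqrt{36110}}{291603611} \approx 0.00018518 - 6.5166 \cdot 10^{-7} i$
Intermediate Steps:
$m{\left(S \right)} = \frac{1}{-20 + S}$
$q{\left(d,N \right)} = 225 d$ ($q{\left(d,N \right)} = - \frac{\left(-450\right) d}{2} = 225 d$)
$k{\left(s,B \right)} = \sqrt{-361 + s}$
$\frac{1}{k{\left(m{\left(10 \right)},726 \right)} + q{\left(24,538 \right)}} = \frac{1}{\sqrt{-361 + \frac{1}{-20 + 10}} + 225 \cdot 24} = \frac{1}{\sqrt{-361 + \frac{1}{-10}} + 5400} = \frac{1}{\sqrt{-361 - \frac{1}{10}} + 5400} = \frac{1}{\sqrt{- \frac{3611}{10}} + 5400} = \frac{1}{\frac{i \sqrt{36110}}{10} + 5400} = \frac{1}{5400 + \frac{i \sqrt{36110}}{10}}$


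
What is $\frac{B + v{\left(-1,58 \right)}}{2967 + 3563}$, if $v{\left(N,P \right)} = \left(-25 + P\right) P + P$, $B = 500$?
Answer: $\frac{1236}{3265} \approx 0.37856$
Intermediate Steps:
$v{\left(N,P \right)} = P + P \left(-25 + P\right)$ ($v{\left(N,P \right)} = P \left(-25 + P\right) + P = P + P \left(-25 + P\right)$)
$\frac{B + v{\left(-1,58 \right)}}{2967 + 3563} = \frac{500 + 58 \left(-24 + 58\right)}{2967 + 3563} = \frac{500 + 58 \cdot 34}{6530} = \left(500 + 1972\right) \frac{1}{6530} = 2472 \cdot \frac{1}{6530} = \frac{1236}{3265}$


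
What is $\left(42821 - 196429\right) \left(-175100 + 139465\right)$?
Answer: $5473821080$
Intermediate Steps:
$\left(42821 - 196429\right) \left(-175100 + 139465\right) = \left(-153608\right) \left(-35635\right) = 5473821080$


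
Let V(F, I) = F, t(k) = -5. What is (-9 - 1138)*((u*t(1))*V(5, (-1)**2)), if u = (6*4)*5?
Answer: 3441000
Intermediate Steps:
u = 120 (u = 24*5 = 120)
(-9 - 1138)*((u*t(1))*V(5, (-1)**2)) = (-9 - 1138)*((120*(-5))*5) = -(-688200)*5 = -1147*(-3000) = 3441000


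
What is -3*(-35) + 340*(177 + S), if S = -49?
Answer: 43625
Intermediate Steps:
-3*(-35) + 340*(177 + S) = -3*(-35) + 340*(177 - 49) = 105 + 340*128 = 105 + 43520 = 43625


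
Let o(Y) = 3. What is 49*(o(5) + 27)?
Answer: 1470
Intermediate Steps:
49*(o(5) + 27) = 49*(3 + 27) = 49*30 = 1470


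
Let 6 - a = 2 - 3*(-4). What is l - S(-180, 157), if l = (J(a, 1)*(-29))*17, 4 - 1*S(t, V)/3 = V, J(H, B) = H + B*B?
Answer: 3910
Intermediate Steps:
a = -8 (a = 6 - (2 - 3*(-4)) = 6 - (2 + 12) = 6 - 1*14 = 6 - 14 = -8)
J(H, B) = H + B**2
S(t, V) = 12 - 3*V
l = 3451 (l = ((-8 + 1**2)*(-29))*17 = ((-8 + 1)*(-29))*17 = -7*(-29)*17 = 203*17 = 3451)
l - S(-180, 157) = 3451 - (12 - 3*157) = 3451 - (12 - 471) = 3451 - 1*(-459) = 3451 + 459 = 3910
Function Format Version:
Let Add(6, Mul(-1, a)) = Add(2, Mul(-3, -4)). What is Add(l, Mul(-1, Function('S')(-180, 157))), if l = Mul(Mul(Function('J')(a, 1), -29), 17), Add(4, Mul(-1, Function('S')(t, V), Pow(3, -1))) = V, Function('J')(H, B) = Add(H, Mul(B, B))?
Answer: 3910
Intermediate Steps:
a = -8 (a = Add(6, Mul(-1, Add(2, Mul(-3, -4)))) = Add(6, Mul(-1, Add(2, 12))) = Add(6, Mul(-1, 14)) = Add(6, -14) = -8)
Function('J')(H, B) = Add(H, Pow(B, 2))
Function('S')(t, V) = Add(12, Mul(-3, V))
l = 3451 (l = Mul(Mul(Add(-8, Pow(1, 2)), -29), 17) = Mul(Mul(Add(-8, 1), -29), 17) = Mul(Mul(-7, -29), 17) = Mul(203, 17) = 3451)
Add(l, Mul(-1, Function('S')(-180, 157))) = Add(3451, Mul(-1, Add(12, Mul(-3, 157)))) = Add(3451, Mul(-1, Add(12, -471))) = Add(3451, Mul(-1, -459)) = Add(3451, 459) = 3910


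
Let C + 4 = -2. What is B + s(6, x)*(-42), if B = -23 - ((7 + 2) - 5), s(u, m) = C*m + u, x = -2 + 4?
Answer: 225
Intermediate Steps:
C = -6 (C = -4 - 2 = -6)
x = 2
s(u, m) = u - 6*m (s(u, m) = -6*m + u = u - 6*m)
B = -27 (B = -23 - (9 - 5) = -23 - 1*4 = -23 - 4 = -27)
B + s(6, x)*(-42) = -27 + (6 - 6*2)*(-42) = -27 + (6 - 12)*(-42) = -27 - 6*(-42) = -27 + 252 = 225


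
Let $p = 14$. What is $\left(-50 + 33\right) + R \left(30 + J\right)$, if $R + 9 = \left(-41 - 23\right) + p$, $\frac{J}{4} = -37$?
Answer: $6945$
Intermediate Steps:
$J = -148$ ($J = 4 \left(-37\right) = -148$)
$R = -59$ ($R = -9 + \left(\left(-41 - 23\right) + 14\right) = -9 + \left(-64 + 14\right) = -9 - 50 = -59$)
$\left(-50 + 33\right) + R \left(30 + J\right) = \left(-50 + 33\right) - 59 \left(30 - 148\right) = -17 - -6962 = -17 + 6962 = 6945$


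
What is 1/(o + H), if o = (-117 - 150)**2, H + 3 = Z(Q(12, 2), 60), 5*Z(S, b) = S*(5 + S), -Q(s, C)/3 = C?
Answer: 5/356436 ≈ 1.4028e-5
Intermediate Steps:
Q(s, C) = -3*C
Z(S, b) = S*(5 + S)/5 (Z(S, b) = (S*(5 + S))/5 = S*(5 + S)/5)
H = -9/5 (H = -3 + (-3*2)*(5 - 3*2)/5 = -3 + (1/5)*(-6)*(5 - 6) = -3 + (1/5)*(-6)*(-1) = -3 + 6/5 = -9/5 ≈ -1.8000)
o = 71289 (o = (-267)**2 = 71289)
1/(o + H) = 1/(71289 - 9/5) = 1/(356436/5) = 5/356436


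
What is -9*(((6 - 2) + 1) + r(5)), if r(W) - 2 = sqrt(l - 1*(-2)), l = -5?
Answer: -63 - 9*I*sqrt(3) ≈ -63.0 - 15.588*I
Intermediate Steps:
r(W) = 2 + I*sqrt(3) (r(W) = 2 + sqrt(-5 - 1*(-2)) = 2 + sqrt(-5 + 2) = 2 + sqrt(-3) = 2 + I*sqrt(3))
-9*(((6 - 2) + 1) + r(5)) = -9*(((6 - 2) + 1) + (2 + I*sqrt(3))) = -9*((4 + 1) + (2 + I*sqrt(3))) = -9*(5 + (2 + I*sqrt(3))) = -9*(7 + I*sqrt(3)) = -63 - 9*I*sqrt(3)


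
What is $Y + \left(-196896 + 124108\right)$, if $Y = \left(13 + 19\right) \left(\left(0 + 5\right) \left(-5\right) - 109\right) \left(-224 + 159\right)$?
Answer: $205932$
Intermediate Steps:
$Y = 278720$ ($Y = 32 \left(5 \left(-5\right) - 109\right) \left(-65\right) = 32 \left(-25 - 109\right) \left(-65\right) = 32 \left(-134\right) \left(-65\right) = \left(-4288\right) \left(-65\right) = 278720$)
$Y + \left(-196896 + 124108\right) = 278720 + \left(-196896 + 124108\right) = 278720 - 72788 = 205932$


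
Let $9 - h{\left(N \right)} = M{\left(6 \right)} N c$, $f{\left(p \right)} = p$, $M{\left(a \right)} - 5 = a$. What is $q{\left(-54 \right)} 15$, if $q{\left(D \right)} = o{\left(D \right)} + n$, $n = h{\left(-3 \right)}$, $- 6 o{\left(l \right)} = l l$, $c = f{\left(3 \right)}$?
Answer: $-5670$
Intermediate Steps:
$M{\left(a \right)} = 5 + a$
$c = 3$
$o{\left(l \right)} = - \frac{l^{2}}{6}$ ($o{\left(l \right)} = - \frac{l l}{6} = - \frac{l^{2}}{6}$)
$h{\left(N \right)} = 9 - 33 N$ ($h{\left(N \right)} = 9 - \left(5 + 6\right) N 3 = 9 - 11 N 3 = 9 - 33 N$)
$n = 108$ ($n = 9 - -99 = 9 + 99 = 108$)
$q{\left(D \right)} = 108 - \frac{D^{2}}{6}$ ($q{\left(D \right)} = - \frac{D^{2}}{6} + 108 = 108 - \frac{D^{2}}{6}$)
$q{\left(-54 \right)} 15 = \left(108 - \frac{\left(-54\right)^{2}}{6}\right) 15 = \left(108 - 486\right) 15 = \left(-378\right) 15 = -5670$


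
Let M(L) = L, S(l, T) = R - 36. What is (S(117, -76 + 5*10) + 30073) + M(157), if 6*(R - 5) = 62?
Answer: 90628/3 ≈ 30209.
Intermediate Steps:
R = 46/3 (R = 5 + (1/6)*62 = 5 + 31/3 = 46/3 ≈ 15.333)
S(l, T) = -62/3 (S(l, T) = 46/3 - 36 = -62/3)
(S(117, -76 + 5*10) + 30073) + M(157) = (-62/3 + 30073) + 157 = 90157/3 + 157 = 90628/3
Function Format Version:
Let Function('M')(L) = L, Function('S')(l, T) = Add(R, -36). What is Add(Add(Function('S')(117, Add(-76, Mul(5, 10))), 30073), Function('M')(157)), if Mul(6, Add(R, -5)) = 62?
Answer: Rational(90628, 3) ≈ 30209.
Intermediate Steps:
R = Rational(46, 3) (R = Add(5, Mul(Rational(1, 6), 62)) = Add(5, Rational(31, 3)) = Rational(46, 3) ≈ 15.333)
Function('S')(l, T) = Rational(-62, 3) (Function('S')(l, T) = Add(Rational(46, 3), -36) = Rational(-62, 3))
Add(Add(Function('S')(117, Add(-76, Mul(5, 10))), 30073), Function('M')(157)) = Add(Add(Rational(-62, 3), 30073), 157) = Add(Rational(90157, 3), 157) = Rational(90628, 3)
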